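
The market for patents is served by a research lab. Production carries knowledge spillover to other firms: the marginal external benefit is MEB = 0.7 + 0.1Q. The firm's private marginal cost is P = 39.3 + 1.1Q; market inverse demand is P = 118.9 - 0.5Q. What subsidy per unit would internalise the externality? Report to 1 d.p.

subsidy = 6.1 per unit

Social marginal cost = private MC − MEB = 38.6 + Q.
Set SMC = demand: 38.6 + Q = 118.9 - 0.5Q → Q* = 53.5333.
The Pigouvian subsidy equals MEB at Q*: 0.7 + 0.1×53.5333 = 6.0533.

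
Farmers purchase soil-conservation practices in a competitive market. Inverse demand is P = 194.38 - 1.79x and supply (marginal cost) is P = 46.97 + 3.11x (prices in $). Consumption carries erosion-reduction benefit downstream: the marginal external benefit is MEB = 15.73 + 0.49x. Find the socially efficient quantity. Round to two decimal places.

x* = 36.99

Social marginal benefit = demand + MEB = 210.11 - 1.30x.
Set SMB = MC: 210.11 - 1.30x = 46.97 + 3.11x → x* = 36.9932.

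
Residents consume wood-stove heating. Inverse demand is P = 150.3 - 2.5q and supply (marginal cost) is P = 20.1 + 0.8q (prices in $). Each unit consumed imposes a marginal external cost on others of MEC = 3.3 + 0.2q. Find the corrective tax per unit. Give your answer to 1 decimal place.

tax = $10.6 per unit

Social marginal benefit = demand − MEC = 147.0 - 2.7q.
Set SMB = MC: 147.0 - 2.7q = 20.1 + 0.8q → q* = 36.2571.
The Pigouvian tax equals MEC at q*: 3.3 + 0.2×36.2571 = 10.5514.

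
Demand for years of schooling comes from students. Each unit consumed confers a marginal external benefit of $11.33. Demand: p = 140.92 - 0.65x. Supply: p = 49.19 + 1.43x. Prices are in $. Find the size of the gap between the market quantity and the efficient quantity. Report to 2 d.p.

Market equilibrium (private): 49.19 + 1.43x = 140.92 - 0.65x → x_m = 44.1010.
Social marginal benefit = demand + MEB = 152.25 - 0.65x.
Set SMB = MC: 152.25 - 0.65x = 49.19 + 1.43x → x* = 49.5481.
Gap = |44.1010 − 49.5481| = 5.4471.

5.45 units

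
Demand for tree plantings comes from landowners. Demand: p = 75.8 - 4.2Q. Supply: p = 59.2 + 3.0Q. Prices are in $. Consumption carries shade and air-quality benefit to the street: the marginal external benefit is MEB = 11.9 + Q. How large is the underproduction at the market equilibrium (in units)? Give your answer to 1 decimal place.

2.3 units

Market equilibrium (private): 59.2 + 3.0Q = 75.8 - 4.2Q → Q_m = 2.3056.
Social marginal benefit = demand + MEB = 87.7 - 3.2Q.
Set SMB = MC: 87.7 - 3.2Q = 59.2 + 3.0Q → Q* = 4.5968.
Gap = |2.3056 − 4.5968| = 2.2912.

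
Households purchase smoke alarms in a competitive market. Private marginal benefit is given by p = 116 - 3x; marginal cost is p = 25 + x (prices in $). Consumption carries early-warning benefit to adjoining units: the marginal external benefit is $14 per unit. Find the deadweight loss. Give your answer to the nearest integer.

DWL = $25

Market equilibrium (private): 25 + x = 116 - 3x → x_m = 22.7500.
Social marginal benefit = demand + MEB = 130 - 3x.
Set SMB = MC: 130 - 3x = 25 + x → x* = 26.2500.
Between x* and x_m the wedge SMB − MC runs linearly from 0 to MEB(x_m), so the loss is a triangle.
DWL = ½ × 3.5000 × 14.0000 = 24.5000.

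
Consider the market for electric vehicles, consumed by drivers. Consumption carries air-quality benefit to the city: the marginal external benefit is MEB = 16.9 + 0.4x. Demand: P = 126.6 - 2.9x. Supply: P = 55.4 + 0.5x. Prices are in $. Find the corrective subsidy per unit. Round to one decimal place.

Social marginal benefit = demand + MEB = 143.5 - 2.5x.
Set SMB = MC: 143.5 - 2.5x = 55.4 + 0.5x → x* = 29.3667.
The Pigouvian subsidy equals MEB at x*: 16.9 + 0.4×29.3667 = 28.6467.

subsidy = $28.6 per unit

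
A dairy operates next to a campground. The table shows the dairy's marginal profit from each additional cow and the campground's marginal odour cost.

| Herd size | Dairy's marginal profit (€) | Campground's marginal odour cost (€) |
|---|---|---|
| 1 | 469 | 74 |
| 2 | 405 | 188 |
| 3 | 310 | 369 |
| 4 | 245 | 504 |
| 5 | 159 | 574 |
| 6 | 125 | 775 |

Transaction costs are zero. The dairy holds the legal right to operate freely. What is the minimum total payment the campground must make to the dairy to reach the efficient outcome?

€839

Left alone the dairy would choose level 6 (marginal profit stays positive).
Efficient level: k* = 2 (marginal profit ≥ marginal odour cost through 2).
The campground must at least cover the dairy's forgone profit from cutting 6→2: 310 + 245 + 159 + 125 = 839.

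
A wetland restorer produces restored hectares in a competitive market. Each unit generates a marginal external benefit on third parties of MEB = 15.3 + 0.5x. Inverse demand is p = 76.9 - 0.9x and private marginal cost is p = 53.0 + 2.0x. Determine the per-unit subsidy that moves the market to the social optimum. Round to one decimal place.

Social marginal cost = private MC − MEB = 37.7 + 1.5x.
Set SMC = demand: 37.7 + 1.5x = 76.9 - 0.9x → x* = 16.3333.
The Pigouvian subsidy equals MEB at x*: 15.3 + 0.5×16.3333 = 23.4667.

subsidy = 23.5 per unit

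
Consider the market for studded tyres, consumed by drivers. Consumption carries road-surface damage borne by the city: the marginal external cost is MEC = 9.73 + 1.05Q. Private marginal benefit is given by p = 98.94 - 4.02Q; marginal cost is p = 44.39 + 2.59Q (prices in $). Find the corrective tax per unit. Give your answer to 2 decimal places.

tax = $15.87 per unit

Social marginal benefit = demand − MEC = 89.21 - 5.07Q.
Set SMB = MC: 89.21 - 5.07Q = 44.39 + 2.59Q → Q* = 5.8512.
The Pigouvian tax equals MEC at Q*: 9.73 + 1.05×5.8512 = 15.8738.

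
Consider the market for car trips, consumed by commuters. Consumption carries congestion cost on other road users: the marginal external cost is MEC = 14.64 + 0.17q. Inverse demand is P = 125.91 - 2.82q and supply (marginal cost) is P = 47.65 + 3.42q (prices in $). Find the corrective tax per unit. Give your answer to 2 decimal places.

tax = $16.33 per unit

Social marginal benefit = demand − MEC = 111.27 - 2.99q.
Set SMB = MC: 111.27 - 2.99q = 47.65 + 3.42q → q* = 9.9251.
The Pigouvian tax equals MEC at q*: 14.64 + 0.17×9.9251 = 16.3273.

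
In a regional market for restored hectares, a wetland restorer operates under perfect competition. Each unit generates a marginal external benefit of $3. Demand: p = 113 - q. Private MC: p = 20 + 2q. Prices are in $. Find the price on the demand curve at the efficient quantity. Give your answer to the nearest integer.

Social marginal cost = private MC − MEB = 17 + 2q.
Set SMC = demand: 17 + 2q = 113 - q → q* = 32.0000.
Consumer price on the demand curve at q*: 113 − 1×32.0000 = 81.0000.

P = $81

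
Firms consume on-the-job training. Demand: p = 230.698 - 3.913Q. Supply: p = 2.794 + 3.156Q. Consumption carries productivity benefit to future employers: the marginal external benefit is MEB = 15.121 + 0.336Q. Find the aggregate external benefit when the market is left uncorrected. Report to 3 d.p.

Market equilibrium (private): 2.794 + 3.156Q = 230.698 - 3.913Q → Q_m = 32.2399.
Total external benefit = ∫₀^{Q_m} (15.121 + 0.336Q) dQ = 15.121×32.2399 + ½×0.336×32.2399² = 662.1206.

662.121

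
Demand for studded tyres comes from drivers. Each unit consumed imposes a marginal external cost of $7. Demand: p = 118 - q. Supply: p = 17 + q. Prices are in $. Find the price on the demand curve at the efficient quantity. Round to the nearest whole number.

P = $71

Social marginal benefit = demand − MEC = 111 - q.
Set SMB = MC: 111 - q = 17 + q → q* = 47.0000.
Consumer price on the demand curve at q*: 118 − 1×47.0000 = 71.0000.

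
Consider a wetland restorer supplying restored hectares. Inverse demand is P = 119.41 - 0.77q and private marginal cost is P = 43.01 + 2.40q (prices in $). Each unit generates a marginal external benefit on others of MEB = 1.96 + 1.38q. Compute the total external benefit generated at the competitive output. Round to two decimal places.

Market equilibrium (private): 43.01 + 2.40q = 119.41 - 0.77q → q_m = 24.1009.
Total external benefit = ∫₀^{q_m} (1.96 + 1.38q) dq = 1.96×24.1009 + ½×1.38×24.1009² = 448.0266.

$448.03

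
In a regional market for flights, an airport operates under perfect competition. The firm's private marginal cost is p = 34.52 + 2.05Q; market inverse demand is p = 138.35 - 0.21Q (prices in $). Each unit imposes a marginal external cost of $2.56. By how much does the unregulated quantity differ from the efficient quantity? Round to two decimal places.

1.13 units

Market equilibrium (private): 34.52 + 2.05Q = 138.35 - 0.21Q → Q_m = 45.9425.
Social marginal cost = private MC + MEC = 37.08 + 2.05Q.
Set SMC = demand: 37.08 + 2.05Q = 138.35 - 0.21Q → Q* = 44.8097.
Gap = |45.9425 − 44.8097| = 1.1328.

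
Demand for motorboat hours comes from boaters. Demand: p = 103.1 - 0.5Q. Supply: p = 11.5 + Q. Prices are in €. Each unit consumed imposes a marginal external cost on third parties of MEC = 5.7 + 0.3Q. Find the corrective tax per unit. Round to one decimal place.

tax = €20.0 per unit

Social marginal benefit = demand − MEC = 97.4 - 0.8Q.
Set SMB = MC: 97.4 - 0.8Q = 11.5 + Q → Q* = 47.7222.
The Pigouvian tax equals MEC at Q*: 5.7 + 0.3×47.7222 = 20.0167.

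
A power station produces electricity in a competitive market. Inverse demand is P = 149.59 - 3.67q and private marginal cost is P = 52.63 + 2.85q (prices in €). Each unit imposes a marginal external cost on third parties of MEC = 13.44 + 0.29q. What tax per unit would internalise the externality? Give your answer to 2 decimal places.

tax = €17.00 per unit

Social marginal cost = private MC + MEC = 66.07 + 3.14q.
Set SMC = demand: 66.07 + 3.14q = 149.59 - 3.67q → q* = 12.2643.
The Pigouvian tax equals MEC at q*: 13.44 + 0.29×12.2643 = 16.9966.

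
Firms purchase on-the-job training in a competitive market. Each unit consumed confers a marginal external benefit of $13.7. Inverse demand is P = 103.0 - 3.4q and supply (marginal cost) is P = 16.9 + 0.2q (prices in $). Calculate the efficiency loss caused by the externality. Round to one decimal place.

DWL = $26.1

Market equilibrium (private): 16.9 + 0.2q = 103.0 - 3.4q → q_m = 23.9167.
Social marginal benefit = demand + MEB = 116.7 - 3.4q.
Set SMB = MC: 116.7 - 3.4q = 16.9 + 0.2q → q* = 27.7222.
Between q* and q_m the wedge SMB − MC runs linearly from 0 to MEB(q_m), so the loss is a triangle.
DWL = ½ × 3.8055 × 13.7000 = 26.0677.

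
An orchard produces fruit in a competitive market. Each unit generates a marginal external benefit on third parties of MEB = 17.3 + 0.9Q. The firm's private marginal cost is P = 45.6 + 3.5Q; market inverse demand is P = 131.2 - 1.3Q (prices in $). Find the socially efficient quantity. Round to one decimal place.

Q* = 26.4

Social marginal cost = private MC − MEB = 28.3 + 2.6Q.
Set SMC = demand: 28.3 + 2.6Q = 131.2 - 1.3Q → Q* = 26.3846.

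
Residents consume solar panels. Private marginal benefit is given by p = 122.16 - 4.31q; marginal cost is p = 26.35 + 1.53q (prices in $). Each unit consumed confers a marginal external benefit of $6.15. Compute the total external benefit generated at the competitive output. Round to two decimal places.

Market equilibrium (private): 26.35 + 1.53q = 122.16 - 4.31q → q_m = 16.4058.
Total external benefit = MEB × q_m = 6.15 × 16.4058 = 100.8957.

$100.90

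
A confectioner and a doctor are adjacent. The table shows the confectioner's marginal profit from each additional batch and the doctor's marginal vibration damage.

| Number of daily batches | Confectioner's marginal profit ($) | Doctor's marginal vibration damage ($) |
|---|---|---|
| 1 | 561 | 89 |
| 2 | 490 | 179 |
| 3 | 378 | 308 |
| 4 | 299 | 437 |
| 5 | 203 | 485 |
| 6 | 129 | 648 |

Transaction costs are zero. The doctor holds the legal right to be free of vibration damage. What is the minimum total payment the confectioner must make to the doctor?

$576

Efficient level: marginal profit ≥ marginal vibration damage through level 3, so k* = 3.
With the doctor holding the right, the confectioner must at least compensate total damage at k*: 89 + 179 + 308 = 576.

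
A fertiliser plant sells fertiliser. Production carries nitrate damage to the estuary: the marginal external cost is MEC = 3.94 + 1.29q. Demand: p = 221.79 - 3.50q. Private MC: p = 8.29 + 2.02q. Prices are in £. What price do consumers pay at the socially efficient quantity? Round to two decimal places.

Social marginal cost = private MC + MEC = 12.23 + 3.31q.
Set SMC = demand: 12.23 + 3.31q = 221.79 - 3.50q → q* = 30.7724.
Consumer price on the demand curve at q*: 221.79 − 3.50×30.7724 = 114.0866.

P = £114.09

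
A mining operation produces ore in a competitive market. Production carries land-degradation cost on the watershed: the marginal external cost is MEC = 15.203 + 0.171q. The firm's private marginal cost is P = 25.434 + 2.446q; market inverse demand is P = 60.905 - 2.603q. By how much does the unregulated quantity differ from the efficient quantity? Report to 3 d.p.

Market equilibrium (private): 25.434 + 2.446q = 60.905 - 2.603q → q_m = 7.0254.
Social marginal cost = private MC + MEC = 40.637 + 2.617q.
Set SMC = demand: 40.637 + 2.617q = 60.905 - 2.603q → q* = 3.8828.
Gap = |7.0254 − 3.8828| = 3.1426.

3.143 units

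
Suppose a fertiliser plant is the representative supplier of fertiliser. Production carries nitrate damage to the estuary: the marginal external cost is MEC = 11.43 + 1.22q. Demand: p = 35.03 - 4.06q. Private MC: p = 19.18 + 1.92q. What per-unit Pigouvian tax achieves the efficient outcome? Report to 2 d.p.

Social marginal cost = private MC + MEC = 30.61 + 3.14q.
Set SMC = demand: 30.61 + 3.14q = 35.03 - 4.06q → q* = 0.6139.
The Pigouvian tax equals MEC at q*: 11.43 + 1.22×0.6139 = 12.1790.

tax = 12.18 per unit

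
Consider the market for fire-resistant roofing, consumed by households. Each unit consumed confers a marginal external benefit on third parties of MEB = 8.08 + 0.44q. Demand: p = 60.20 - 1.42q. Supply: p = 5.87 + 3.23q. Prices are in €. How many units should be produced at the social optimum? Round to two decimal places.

Social marginal benefit = demand + MEB = 68.28 - 0.98q.
Set SMB = MC: 68.28 - 0.98q = 5.87 + 3.23q → q* = 14.8242.

q* = 14.82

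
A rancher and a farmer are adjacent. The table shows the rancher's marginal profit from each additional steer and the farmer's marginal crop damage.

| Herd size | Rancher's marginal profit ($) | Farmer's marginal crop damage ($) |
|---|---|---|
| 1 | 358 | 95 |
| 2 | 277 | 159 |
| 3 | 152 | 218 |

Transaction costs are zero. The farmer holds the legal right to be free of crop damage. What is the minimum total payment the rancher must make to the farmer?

Efficient level: marginal profit ≥ marginal crop damage through level 2, so k* = 2.
With the farmer holding the right, the rancher must at least compensate total damage at k*: 95 + 159 = 254.

$254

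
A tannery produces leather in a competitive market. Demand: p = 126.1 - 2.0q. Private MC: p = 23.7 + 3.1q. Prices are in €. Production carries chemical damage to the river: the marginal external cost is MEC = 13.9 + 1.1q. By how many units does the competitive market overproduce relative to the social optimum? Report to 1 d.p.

5.8 units

Market equilibrium (private): 23.7 + 3.1q = 126.1 - 2.0q → q_m = 20.0784.
Social marginal cost = private MC + MEC = 37.6 + 4.2q.
Set SMC = demand: 37.6 + 4.2q = 126.1 - 2.0q → q* = 14.2742.
Gap = |20.0784 − 14.2742| = 5.8042.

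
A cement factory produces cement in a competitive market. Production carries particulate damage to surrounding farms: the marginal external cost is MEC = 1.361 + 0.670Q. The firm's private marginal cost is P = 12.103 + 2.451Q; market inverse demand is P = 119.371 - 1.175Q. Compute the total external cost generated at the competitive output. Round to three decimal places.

Market equilibrium (private): 12.103 + 2.451Q = 119.371 - 1.175Q → Q_m = 29.5830.
Total external cost = ∫₀^{Q_m} (1.361 + 0.670Q) dQ = 1.361×29.5830 + ½×0.670×29.5830² = 333.4390.

333.439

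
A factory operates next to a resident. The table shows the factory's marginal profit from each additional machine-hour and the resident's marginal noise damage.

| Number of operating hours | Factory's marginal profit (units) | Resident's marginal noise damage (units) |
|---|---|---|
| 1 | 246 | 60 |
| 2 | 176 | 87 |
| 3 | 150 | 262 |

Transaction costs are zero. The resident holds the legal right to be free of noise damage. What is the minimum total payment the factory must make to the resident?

Efficient level: marginal profit ≥ marginal noise damage through level 2, so k* = 2.
With the resident holding the right, the factory must at least compensate total damage at k*: 60 + 87 = 147.

147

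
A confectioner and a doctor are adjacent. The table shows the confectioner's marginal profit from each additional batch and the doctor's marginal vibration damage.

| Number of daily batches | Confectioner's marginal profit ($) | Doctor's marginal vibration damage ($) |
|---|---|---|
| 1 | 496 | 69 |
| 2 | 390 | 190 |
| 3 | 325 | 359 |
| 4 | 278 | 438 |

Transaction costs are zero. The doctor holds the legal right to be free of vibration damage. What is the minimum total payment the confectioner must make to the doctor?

$259

Efficient level: marginal profit ≥ marginal vibration damage through level 2, so k* = 2.
With the doctor holding the right, the confectioner must at least compensate total damage at k*: 69 + 190 = 259.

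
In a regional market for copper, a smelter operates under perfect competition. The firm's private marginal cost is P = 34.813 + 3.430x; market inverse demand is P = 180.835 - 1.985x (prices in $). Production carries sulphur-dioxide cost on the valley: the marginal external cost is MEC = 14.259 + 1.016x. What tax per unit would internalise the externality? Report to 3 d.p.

Social marginal cost = private MC + MEC = 49.072 + 4.446x.
Set SMC = demand: 49.072 + 4.446x = 180.835 - 1.985x → x* = 20.4887.
The Pigouvian tax equals MEC at x*: 14.259 + 1.016×20.4887 = 35.0755.

tax = $35.076 per unit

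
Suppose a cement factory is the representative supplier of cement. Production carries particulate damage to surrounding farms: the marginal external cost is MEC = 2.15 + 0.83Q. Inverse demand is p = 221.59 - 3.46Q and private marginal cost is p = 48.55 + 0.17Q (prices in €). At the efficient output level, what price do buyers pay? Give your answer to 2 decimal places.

Social marginal cost = private MC + MEC = 50.70 + Q.
Set SMC = demand: 50.70 + Q = 221.59 - 3.46Q → Q* = 38.3161.
Consumer price on the demand curve at Q*: 221.59 − 3.46×38.3161 = 89.0163.

P = €89.02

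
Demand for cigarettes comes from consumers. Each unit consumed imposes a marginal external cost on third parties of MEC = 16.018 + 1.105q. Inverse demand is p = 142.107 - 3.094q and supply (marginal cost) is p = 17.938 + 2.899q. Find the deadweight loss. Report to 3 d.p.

DWL = 106.663

Market equilibrium (private): 17.938 + 2.899q = 142.107 - 3.094q → q_m = 20.7190.
Social marginal benefit = demand − MEC = 126.089 - 4.199q.
Set SMB = MC: 126.089 - 4.199q = 17.938 + 2.899q → q* = 15.2368.
The welfare-loss triangle has base |q_m − q*| and height MEC(q_m) (the vertical gap between SMB and MC is zero at q* and MEC at q_m).
DWL = ½ × 5.4822 × 38.9125 = 106.6631.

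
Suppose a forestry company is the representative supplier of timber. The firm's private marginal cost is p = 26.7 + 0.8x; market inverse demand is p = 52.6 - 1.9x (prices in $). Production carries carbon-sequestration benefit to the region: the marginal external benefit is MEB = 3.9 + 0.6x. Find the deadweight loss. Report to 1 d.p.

DWL = $22.2

Market equilibrium (private): 26.7 + 0.8x = 52.6 - 1.9x → x_m = 9.5926.
Social marginal cost = private MC − MEB = 22.8 + 0.2x.
Set SMC = demand: 22.8 + 0.2x = 52.6 - 1.9x → x* = 14.1905.
Height of the DWL triangle at x_m is demand(x_m) − SMC(x_m) = MEB(x_m) = 9.6556.
DWL = ½ × 4.5979 × 9.6556 = 22.1977.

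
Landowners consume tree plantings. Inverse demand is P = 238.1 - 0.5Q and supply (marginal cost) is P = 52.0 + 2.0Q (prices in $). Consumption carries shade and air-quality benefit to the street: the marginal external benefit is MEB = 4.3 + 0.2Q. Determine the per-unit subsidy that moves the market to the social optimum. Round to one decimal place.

subsidy = $20.9 per unit

Social marginal benefit = demand + MEB = 242.4 - 0.3Q.
Set SMB = MC: 242.4 - 0.3Q = 52.0 + 2.0Q → Q* = 82.7826.
The Pigouvian subsidy equals MEB at Q*: 4.3 + 0.2×82.7826 = 20.8565.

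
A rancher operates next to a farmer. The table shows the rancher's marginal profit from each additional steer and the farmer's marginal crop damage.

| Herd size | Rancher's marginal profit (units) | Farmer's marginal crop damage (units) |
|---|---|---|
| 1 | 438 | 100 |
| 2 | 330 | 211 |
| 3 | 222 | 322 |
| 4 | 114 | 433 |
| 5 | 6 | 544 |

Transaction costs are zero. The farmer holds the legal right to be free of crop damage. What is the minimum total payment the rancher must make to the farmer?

311

Efficient level: marginal profit ≥ marginal crop damage through level 2, so k* = 2.
With the farmer holding the right, the rancher must at least compensate total damage at k*: 100 + 211 = 311.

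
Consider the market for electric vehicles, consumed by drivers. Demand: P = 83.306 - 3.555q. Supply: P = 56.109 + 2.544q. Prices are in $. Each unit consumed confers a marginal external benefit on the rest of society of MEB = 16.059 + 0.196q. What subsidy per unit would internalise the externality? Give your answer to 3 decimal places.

subsidy = $17.495 per unit

Social marginal benefit = demand + MEB = 99.365 - 3.359q.
Set SMB = MC: 99.365 - 3.359q = 56.109 + 2.544q → q* = 7.3278.
The Pigouvian subsidy equals MEB at q*: 16.059 + 0.196×7.3278 = 17.4952.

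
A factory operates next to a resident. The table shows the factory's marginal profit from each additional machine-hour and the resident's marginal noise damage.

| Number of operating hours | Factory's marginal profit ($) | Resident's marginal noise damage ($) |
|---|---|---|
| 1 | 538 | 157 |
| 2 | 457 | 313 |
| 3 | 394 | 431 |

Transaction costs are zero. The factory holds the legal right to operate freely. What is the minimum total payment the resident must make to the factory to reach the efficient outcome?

$394

Left alone the factory would choose level 3 (marginal profit stays positive).
Efficient level: k* = 2 (marginal profit ≥ marginal noise damage through 2).
The resident must at least cover the factory's forgone profit from cutting 3→2: 394 = 394.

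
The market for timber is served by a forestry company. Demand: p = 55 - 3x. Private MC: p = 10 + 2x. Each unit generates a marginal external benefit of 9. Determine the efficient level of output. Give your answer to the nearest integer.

x* = 11

Social marginal cost = private MC − MEB = 1 + 2x.
Set SMC = demand: 1 + 2x = 55 - 3x → x* = 10.8000.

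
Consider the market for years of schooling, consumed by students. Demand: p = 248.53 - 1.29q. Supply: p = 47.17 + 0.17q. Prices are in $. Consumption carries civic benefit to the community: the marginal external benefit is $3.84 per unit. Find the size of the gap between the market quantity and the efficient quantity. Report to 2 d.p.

2.63 units

Market equilibrium (private): 47.17 + 0.17q = 248.53 - 1.29q → q_m = 137.9178.
Social marginal benefit = demand + MEB = 252.37 - 1.29q.
Set SMB = MC: 252.37 - 1.29q = 47.17 + 0.17q → q* = 140.5479.
Gap = |137.9178 − 140.5479| = 2.6301.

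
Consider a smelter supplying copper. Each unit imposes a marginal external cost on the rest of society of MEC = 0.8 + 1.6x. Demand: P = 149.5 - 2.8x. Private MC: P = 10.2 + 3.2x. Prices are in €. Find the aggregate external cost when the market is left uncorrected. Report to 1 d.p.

€449.8

Market equilibrium (private): 10.2 + 3.2x = 149.5 - 2.8x → x_m = 23.2167.
Total external cost = ∫₀^{x_m} (0.8 + 1.6x) dx = 0.8×23.2167 + ½×1.6×23.2167² = 449.7855.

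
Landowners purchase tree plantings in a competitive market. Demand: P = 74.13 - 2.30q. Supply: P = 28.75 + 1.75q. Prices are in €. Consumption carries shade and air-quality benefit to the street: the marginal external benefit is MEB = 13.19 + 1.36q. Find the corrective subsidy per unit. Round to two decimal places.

Social marginal benefit = demand + MEB = 87.32 - 0.94q.
Set SMB = MC: 87.32 - 0.94q = 28.75 + 1.75q → q* = 21.7732.
The Pigouvian subsidy equals MEB at q*: 13.19 + 1.36×21.7732 = 42.8016.

subsidy = €42.80 per unit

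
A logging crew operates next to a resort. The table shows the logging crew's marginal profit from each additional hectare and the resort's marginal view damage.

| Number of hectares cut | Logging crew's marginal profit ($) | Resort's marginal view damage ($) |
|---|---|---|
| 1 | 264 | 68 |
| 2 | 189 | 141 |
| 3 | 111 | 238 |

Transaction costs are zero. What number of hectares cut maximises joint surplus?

2

Bargaining reaches the level where marginal profit last exceeds marginal view damage.
That holds through level 2 (189 ≥ 141) but not at 3 (111 < 238).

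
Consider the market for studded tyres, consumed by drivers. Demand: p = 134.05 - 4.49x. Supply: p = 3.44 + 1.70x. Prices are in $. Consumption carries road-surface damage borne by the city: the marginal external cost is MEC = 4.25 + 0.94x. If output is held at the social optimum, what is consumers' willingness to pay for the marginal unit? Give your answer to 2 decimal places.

P = $54.48

Social marginal benefit = demand − MEC = 129.80 - 5.43x.
Set SMB = MC: 129.80 - 5.43x = 3.44 + 1.70x → x* = 17.7223.
Consumer price on the demand curve at x*: 134.05 − 4.49×17.7223 = 54.4769.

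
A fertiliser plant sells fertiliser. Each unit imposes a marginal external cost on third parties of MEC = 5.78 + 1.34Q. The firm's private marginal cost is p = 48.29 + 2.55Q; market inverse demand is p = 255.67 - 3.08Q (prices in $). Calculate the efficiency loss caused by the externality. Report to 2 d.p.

Market equilibrium (private): 48.29 + 2.55Q = 255.67 - 3.08Q → Q_m = 36.8348.
Social marginal cost = private MC + MEC = 54.07 + 3.89Q.
Set SMC = demand: 54.07 + 3.89Q = 255.67 - 3.08Q → Q* = 28.9240.
The loss is the area between SMC and demand from Q* to Q_m; with linear curves that's a triangle of height MEC(Q_m).
DWL = ½ × 7.9108 × 55.1387 = 218.0956.

DWL = $218.10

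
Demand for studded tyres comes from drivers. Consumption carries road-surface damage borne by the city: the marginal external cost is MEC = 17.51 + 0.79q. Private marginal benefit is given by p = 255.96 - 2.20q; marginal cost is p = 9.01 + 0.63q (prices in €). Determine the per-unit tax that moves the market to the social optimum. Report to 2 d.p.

Social marginal benefit = demand − MEC = 238.45 - 2.99q.
Set SMB = MC: 238.45 - 2.99q = 9.01 + 0.63q → q* = 63.3812.
The Pigouvian tax equals MEC at q*: 17.51 + 0.79×63.3812 = 67.5811.

tax = €67.58 per unit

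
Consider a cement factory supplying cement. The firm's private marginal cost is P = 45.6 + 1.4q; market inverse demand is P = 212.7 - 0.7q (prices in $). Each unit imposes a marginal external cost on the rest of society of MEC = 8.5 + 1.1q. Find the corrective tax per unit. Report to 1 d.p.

Social marginal cost = private MC + MEC = 54.1 + 2.5q.
Set SMC = demand: 54.1 + 2.5q = 212.7 - 0.7q → q* = 49.5625.
The Pigouvian tax equals MEC at q*: 8.5 + 1.1×49.5625 = 63.0188.

tax = $63.0 per unit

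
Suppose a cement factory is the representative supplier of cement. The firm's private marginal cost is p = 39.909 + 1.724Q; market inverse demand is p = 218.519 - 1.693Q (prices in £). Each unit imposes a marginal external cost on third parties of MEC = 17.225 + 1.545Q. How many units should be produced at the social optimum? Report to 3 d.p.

Social marginal cost = private MC + MEC = 57.134 + 3.269Q.
Set SMC = demand: 57.134 + 3.269Q = 218.519 - 1.693Q → Q* = 32.5242.

Q* = 32.524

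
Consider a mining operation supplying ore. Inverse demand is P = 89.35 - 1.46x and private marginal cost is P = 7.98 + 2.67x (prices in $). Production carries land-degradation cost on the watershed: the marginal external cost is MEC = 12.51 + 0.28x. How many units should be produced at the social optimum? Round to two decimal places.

Social marginal cost = private MC + MEC = 20.49 + 2.95x.
Set SMC = demand: 20.49 + 2.95x = 89.35 - 1.46x → x* = 15.6145.

x* = 15.61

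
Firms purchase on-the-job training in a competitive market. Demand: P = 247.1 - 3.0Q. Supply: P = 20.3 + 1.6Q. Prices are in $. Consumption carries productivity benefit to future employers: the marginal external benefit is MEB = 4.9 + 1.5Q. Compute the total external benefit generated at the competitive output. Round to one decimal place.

$2064.8

Market equilibrium (private): 20.3 + 1.6Q = 247.1 - 3.0Q → Q_m = 49.3043.
Total external benefit = ∫₀^{Q_m} (4.9 + 1.5Q) dQ = 4.9×49.3043 + ½×1.5×49.3043² = 2064.7766.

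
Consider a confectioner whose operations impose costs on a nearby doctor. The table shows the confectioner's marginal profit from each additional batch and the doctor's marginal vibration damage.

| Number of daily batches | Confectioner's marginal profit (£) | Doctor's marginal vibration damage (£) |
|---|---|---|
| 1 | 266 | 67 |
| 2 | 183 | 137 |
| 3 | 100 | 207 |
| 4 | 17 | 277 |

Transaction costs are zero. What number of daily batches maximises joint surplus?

Bargaining reaches the level where marginal profit last exceeds marginal vibration damage.
That holds through level 2 (183 ≥ 137) but not at 3 (100 < 207).

2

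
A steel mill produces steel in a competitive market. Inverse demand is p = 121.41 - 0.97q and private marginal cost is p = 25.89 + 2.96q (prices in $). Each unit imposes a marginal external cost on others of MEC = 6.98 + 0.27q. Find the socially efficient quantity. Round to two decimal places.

q* = 21.08

Social marginal cost = private MC + MEC = 32.87 + 3.23q.
Set SMC = demand: 32.87 + 3.23q = 121.41 - 0.97q → q* = 21.0810.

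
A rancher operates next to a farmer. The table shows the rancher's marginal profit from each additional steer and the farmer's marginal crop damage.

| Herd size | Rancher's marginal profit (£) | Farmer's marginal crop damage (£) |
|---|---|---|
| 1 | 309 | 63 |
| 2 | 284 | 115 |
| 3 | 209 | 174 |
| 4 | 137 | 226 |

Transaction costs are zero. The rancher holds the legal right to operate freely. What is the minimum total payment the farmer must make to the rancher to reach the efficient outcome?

Left alone the rancher would choose level 4 (marginal profit stays positive).
Efficient level: k* = 3 (marginal profit ≥ marginal crop damage through 3).
The farmer must at least cover the rancher's forgone profit from cutting 4→3: 137 = 137.

£137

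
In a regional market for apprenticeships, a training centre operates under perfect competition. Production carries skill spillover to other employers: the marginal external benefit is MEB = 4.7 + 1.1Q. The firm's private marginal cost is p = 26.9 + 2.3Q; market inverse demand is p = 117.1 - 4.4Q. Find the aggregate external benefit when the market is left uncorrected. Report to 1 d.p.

163.0

Market equilibrium (private): 26.9 + 2.3Q = 117.1 - 4.4Q → Q_m = 13.4627.
Total external benefit = ∫₀^{Q_m} (4.7 + 1.1Q) dQ = 4.7×13.4627 + ½×1.1×13.4627² = 162.9591.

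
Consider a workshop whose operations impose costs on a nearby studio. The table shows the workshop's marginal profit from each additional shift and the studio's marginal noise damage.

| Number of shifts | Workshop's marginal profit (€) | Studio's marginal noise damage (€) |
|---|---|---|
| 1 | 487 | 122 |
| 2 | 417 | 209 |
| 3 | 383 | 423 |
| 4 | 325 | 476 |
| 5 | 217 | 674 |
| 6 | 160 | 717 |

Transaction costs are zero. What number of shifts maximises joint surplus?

2

Bargaining reaches the level where marginal profit last exceeds marginal noise damage.
That holds through level 2 (417 ≥ 209) but not at 3 (383 < 423).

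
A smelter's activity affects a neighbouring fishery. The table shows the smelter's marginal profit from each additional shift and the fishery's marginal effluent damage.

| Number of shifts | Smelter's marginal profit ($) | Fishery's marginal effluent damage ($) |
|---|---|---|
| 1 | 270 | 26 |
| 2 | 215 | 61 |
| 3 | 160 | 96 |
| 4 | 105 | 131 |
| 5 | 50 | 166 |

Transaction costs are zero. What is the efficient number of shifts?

Bargaining reaches the level where marginal profit last exceeds marginal effluent damage.
That holds through level 3 (160 ≥ 96) but not at 4 (105 < 131).

3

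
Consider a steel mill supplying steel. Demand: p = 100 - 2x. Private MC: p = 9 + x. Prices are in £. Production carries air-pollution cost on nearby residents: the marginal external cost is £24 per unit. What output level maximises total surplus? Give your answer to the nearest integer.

x* = 22

Social marginal cost = private MC + MEC = 33 + x.
Set SMC = demand: 33 + x = 100 - 2x → x* = 22.3333.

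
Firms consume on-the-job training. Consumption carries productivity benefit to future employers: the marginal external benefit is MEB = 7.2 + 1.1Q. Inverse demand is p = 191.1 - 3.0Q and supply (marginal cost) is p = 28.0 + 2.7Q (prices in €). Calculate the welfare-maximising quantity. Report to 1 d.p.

Social marginal benefit = demand + MEB = 198.3 - 1.9Q.
Set SMB = MC: 198.3 - 1.9Q = 28.0 + 2.7Q → Q* = 37.0217.

Q* = 37.0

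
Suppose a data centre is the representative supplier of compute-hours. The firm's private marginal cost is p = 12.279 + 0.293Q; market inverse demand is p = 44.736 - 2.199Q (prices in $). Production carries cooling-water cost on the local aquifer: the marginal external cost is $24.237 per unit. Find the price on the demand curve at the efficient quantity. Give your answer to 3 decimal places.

P = $37.482

Social marginal cost = private MC + MEC = 36.516 + 0.293Q.
Set SMC = demand: 36.516 + 0.293Q = 44.736 - 2.199Q → Q* = 3.2986.
Consumer price on the demand curve at Q*: 44.736 − 2.199×3.2986 = 37.4824.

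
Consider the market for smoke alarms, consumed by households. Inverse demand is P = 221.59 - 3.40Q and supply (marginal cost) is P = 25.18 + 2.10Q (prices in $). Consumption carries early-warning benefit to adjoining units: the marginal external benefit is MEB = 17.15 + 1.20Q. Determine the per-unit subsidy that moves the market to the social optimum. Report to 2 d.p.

subsidy = $76.75 per unit

Social marginal benefit = demand + MEB = 238.74 - 2.20Q.
Set SMB = MC: 238.74 - 2.20Q = 25.18 + 2.10Q → Q* = 49.6651.
The Pigouvian subsidy equals MEB at Q*: 17.15 + 1.20×49.6651 = 76.7481.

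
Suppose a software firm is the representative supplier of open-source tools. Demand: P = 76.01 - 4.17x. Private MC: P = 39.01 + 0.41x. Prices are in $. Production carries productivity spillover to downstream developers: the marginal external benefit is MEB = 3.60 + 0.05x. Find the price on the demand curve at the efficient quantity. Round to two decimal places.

Social marginal cost = private MC − MEB = 35.41 + 0.36x.
Set SMC = demand: 35.41 + 0.36x = 76.01 - 4.17x → x* = 8.9625.
Consumer price on the demand curve at x*: 76.01 − 4.17×8.9625 = 38.6364.

P = $38.64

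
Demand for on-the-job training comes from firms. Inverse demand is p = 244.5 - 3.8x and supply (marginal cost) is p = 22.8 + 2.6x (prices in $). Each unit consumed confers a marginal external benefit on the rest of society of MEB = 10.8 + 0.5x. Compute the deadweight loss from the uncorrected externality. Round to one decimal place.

DWL = $67.0

Market equilibrium (private): 22.8 + 2.6x = 244.5 - 3.8x → x_m = 34.6406.
Social marginal benefit = demand + MEB = 255.3 - 3.3x.
Set SMB = MC: 255.3 - 3.3x = 22.8 + 2.6x → x* = 39.4068.
Height of the DWL triangle at x_m is SMB(x_m) − MC(x_m) = MEB(x_m) = 28.1203.
DWL = ½ × 4.7662 × 28.1203 = 67.0135.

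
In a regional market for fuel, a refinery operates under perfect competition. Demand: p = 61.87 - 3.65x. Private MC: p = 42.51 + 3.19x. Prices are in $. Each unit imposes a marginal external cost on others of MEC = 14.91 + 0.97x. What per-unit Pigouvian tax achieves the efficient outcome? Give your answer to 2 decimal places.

Social marginal cost = private MC + MEC = 57.42 + 4.16x.
Set SMC = demand: 57.42 + 4.16x = 61.87 - 3.65x → x* = 0.5698.
The Pigouvian tax equals MEC at x*: 14.91 + 0.97×0.5698 = 15.4627.

tax = $15.46 per unit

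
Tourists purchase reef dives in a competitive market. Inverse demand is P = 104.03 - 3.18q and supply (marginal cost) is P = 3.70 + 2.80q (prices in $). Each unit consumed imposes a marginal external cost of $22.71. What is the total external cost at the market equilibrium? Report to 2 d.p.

Market equilibrium (private): 3.70 + 2.80q = 104.03 - 3.18q → q_m = 16.7776.
Total external cost = MEC × q_m = 22.71 × 16.7776 = 381.0193.

$381.02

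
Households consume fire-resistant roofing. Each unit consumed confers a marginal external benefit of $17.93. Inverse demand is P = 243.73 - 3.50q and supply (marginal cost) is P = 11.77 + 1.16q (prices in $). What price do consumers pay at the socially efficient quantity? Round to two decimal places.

P = $56.04

Social marginal benefit = demand + MEB = 261.66 - 3.50q.
Set SMB = MC: 261.66 - 3.50q = 11.77 + 1.16q → q* = 53.6245.
Consumer price on the demand curve at q*: 243.73 − 3.50×53.6245 = 56.0443.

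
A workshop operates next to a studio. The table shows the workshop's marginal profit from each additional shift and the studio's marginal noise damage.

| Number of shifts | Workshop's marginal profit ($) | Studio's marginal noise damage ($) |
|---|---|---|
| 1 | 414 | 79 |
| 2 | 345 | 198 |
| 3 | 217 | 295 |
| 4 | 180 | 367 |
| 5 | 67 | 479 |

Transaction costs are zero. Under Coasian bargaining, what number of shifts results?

Bargaining reaches the level where marginal profit last exceeds marginal noise damage.
That holds through level 2 (345 ≥ 198) but not at 3 (217 < 295).

2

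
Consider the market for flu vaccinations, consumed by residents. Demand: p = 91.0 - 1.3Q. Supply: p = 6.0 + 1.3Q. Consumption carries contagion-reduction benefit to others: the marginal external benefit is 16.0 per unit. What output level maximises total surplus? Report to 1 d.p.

Q* = 38.8

Social marginal benefit = demand + MEB = 107.0 - 1.3Q.
Set SMB = MC: 107.0 - 1.3Q = 6.0 + 1.3Q → Q* = 38.8462.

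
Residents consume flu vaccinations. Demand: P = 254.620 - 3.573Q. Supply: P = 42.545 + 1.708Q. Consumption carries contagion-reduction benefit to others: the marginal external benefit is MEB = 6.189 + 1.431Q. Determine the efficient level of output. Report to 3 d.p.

Q* = 56.692

Social marginal benefit = demand + MEB = 260.809 - 2.142Q.
Set SMB = MC: 260.809 - 2.142Q = 42.545 + 1.708Q → Q* = 56.6919.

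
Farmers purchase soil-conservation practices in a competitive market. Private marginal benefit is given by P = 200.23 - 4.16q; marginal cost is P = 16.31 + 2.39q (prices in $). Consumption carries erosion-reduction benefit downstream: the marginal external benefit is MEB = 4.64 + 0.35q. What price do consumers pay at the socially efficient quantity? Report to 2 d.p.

P = $73.71

Social marginal benefit = demand + MEB = 204.87 - 3.81q.
Set SMB = MC: 204.87 - 3.81q = 16.31 + 2.39q → q* = 30.4129.
Consumer price on the demand curve at q*: 200.23 − 4.16×30.4129 = 73.7123.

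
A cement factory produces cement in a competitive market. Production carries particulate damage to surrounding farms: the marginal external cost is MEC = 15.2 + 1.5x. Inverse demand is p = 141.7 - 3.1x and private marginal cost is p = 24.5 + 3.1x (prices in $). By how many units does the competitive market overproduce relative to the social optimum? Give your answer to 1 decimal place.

5.7 units

Market equilibrium (private): 24.5 + 3.1x = 141.7 - 3.1x → x_m = 18.9032.
Social marginal cost = private MC + MEC = 39.7 + 4.6x.
Set SMC = demand: 39.7 + 4.6x = 141.7 - 3.1x → x* = 13.2468.
Gap = |18.9032 − 13.2468| = 5.6564.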